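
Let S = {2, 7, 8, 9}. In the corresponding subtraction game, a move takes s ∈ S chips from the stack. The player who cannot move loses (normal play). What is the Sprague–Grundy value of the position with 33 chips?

1

n :  0  1  2  3  4  5  6  7  8  9 10 11 12 13 14 15 16 17 18 19 20 21 22 23 24 25 26 27 28 29 30 31 32 33
G :  0  0  1  1  0  0  1  1  2  2  3  3  2  2  3  0  0  1  1  0  0  1  1  2  2  3  3  2  2  3  0  0  1  1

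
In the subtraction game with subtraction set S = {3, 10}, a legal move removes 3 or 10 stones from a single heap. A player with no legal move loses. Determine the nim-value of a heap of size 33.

0

G(0) = 0
G(1) = mex{} = 0
G(2) = mex{} = 0
G(3) = mex{0} = 1
G(4) = mex{0} = 1
G(5) = mex{0} = 1
G(6) = mex{1} = 0
G(7) = mex{1} = 0
G(8) = mex{1} = 0
G(9) = mex{0} = 1
G(10) = mex{0,0} = 1
G(11) = mex{0,0} = 1
G(12) = mex{1,0} = 2
G(13) = mex{1,1} = 0
G(14) = mex{1,1} = 0
G(15) = mex{2,1} = 0
G(16) = mex{0,0} = 1
G(17) = mex{0,0} = 1
G(18) = mex{0,0} = 1
G(19) = mex{1,1} = 0
G(20) = mex{1,1} = 0
G(21) = mex{1,1} = 0
G(22) = mex{0,2} = 1
G(23) = mex{0,0} = 1
G(24) = mex{0,0} = 1
G(25) = mex{1,0} = 2
G(26) = mex{1,1} = 0
G(27) = mex{1,1} = 0
G(28) = mex{2,1} = 0
G(29) = mex{0,0} = 1
G(30) = mex{0,0} = 1
G(31) = mex{0,0} = 1
G(32) = mex{1,1} = 0
G(33) = mex{1,1} = 0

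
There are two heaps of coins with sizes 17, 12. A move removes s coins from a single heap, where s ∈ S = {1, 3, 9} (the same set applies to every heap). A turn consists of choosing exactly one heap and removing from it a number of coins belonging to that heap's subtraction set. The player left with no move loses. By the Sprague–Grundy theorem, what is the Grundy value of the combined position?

All heaps use S = {1, 3, 9}:
n :  0  1  2  3  4  5  6  7  8  9 10 11 12 13 14 15 16 17
G :  0  1  0  1  0  1  0  1  0  1  0  1  0  1  0  1  0  1
Heap A: G(17) = 1.
Heap B: G(12) = 0.
Combined Grundy value = 1 ⊕ 0 = 1.

1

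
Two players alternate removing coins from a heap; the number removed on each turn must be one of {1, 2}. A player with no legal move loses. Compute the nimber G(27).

n :  0  1  2  3  4  5  6  7  8  9 10 11 12 13 14 15 16 17 18 19 20 21 22 23 24 25 26 27
G :  0  1  2  0  1  2  0  1  2  0  1  2  0  1  2  0  1  2  0  1  2  0  1  2  0  1  2  0

0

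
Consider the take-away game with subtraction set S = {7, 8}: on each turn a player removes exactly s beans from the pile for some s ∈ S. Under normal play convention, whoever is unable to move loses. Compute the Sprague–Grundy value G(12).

n :  0  1  2  3  4  5  6  7  8  9 10 11 12
G :  0  0  0  0  0  0  0  1  1  1  1  1  1

1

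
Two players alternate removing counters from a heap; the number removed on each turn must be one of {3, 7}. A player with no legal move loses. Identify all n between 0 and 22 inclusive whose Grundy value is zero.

0, 1, 2, 6, 10, 11, 12, 16, 20, 21, 22

G(0) = 0
G(1) = mex{} = 0
G(2) = mex{} = 0
G(3) = mex{0} = 1
G(4) = mex{0} = 1
G(5) = mex{0} = 1
G(6) = mex{1} = 0
G(7) = mex{1,0} = 2
G(8) = mex{1,0} = 2
G(9) = mex{0,0} = 1
G(10) = mex{2,1} = 0
G(11) = mex{2,1} = 0
G(12) = mex{1,1} = 0
G(13) = mex{0,0} = 1
G(14) = mex{0,2} = 1
G(15) = mex{0,2} = 1
G(16) = mex{1,1} = 0
G(17) = mex{1,0} = 2
G(18) = mex{1,0} = 2
G(19) = mex{0,0} = 1
G(20) = mex{2,1} = 0
G(21) = mex{2,1} = 0
G(22) = mex{1,1} = 0
P-positions are exactly the n with G(n) = 0.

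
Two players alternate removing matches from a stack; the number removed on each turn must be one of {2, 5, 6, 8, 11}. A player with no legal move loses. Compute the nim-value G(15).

G(0) = 0
G(1) = mex{} = 0
G(2) = mex{0} = 1
G(3) = mex{0} = 1
G(4) = mex{1} = 0
G(5) = mex{1,0} = 2
G(6) = mex{0,0,0} = 1
G(7) = mex{2,1,0} = 3
G(8) = mex{1,1,1,0} = 2
G(9) = mex{3,0,1,0} = 2
G(10) = mex{2,2,0,1} = 3
G(11) = mex{2,1,2,1,0} = 3
G(12) = mex{3,3,1,0,0} = 2
G(13) = mex{3,2,3,2,1} = 0
G(14) = mex{2,2,2,1,1} = 0
G(15) = mex{0,3,2,3,0} = 1

1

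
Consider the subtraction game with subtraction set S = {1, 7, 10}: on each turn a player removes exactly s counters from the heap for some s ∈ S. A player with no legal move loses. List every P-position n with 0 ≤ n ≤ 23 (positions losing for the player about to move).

G(0) = 0
G(1) = mex{0} = 1
G(2) = mex{1} = 0
G(3) = mex{0} = 1
G(4) = mex{1} = 0
G(5) = mex{0} = 1
G(6) = mex{1} = 0
G(7) = mex{0,0} = 1
G(8) = mex{1,1} = 0
G(9) = mex{0,0} = 1
G(10) = mex{1,1,0} = 2
G(11) = mex{2,0,1} = 3
G(12) = mex{3,1,0} = 2
G(13) = mex{2,0,1} = 3
G(14) = mex{3,1,0} = 2
G(15) = mex{2,0,1} = 3
G(16) = mex{3,1,0} = 2
G(17) = mex{2,2,1} = 0
G(18) = mex{0,3,0} = 1
G(19) = mex{1,2,1} = 0
G(20) = mex{0,3,2} = 1
G(21) = mex{1,2,3} = 0
G(22) = mex{0,3,2} = 1
G(23) = mex{1,2,3} = 0
P-positions are exactly the n with G(n) = 0.

0, 2, 4, 6, 8, 17, 19, 21, 23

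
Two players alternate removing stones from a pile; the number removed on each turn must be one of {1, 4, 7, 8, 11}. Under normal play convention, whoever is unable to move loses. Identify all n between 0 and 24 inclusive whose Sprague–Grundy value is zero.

0, 2, 5, 14, 17, 19

G(0) = 0
G(1) = mex{0} = 1
G(2) = mex{1} = 0
G(3) = mex{0} = 1
G(4) = mex{1,0} = 2
G(5) = mex{2,1} = 0
G(6) = mex{0,0} = 1
G(7) = mex{1,1,0} = 2
G(8) = mex{2,2,1,0} = 3
G(9) = mex{3,0,0,1} = 2
G(10) = mex{2,1,1,0} = 3
G(11) = mex{3,2,2,1,0} = 4
G(12) = mex{4,3,0,2,1} = 5
G(13) = mex{5,2,1,0,0} = 3
G(14) = mex{3,3,2,1,1} = 0
G(15) = mex{0,4,3,2,2} = 1
G(16) = mex{1,5,2,3,0} = 4
G(17) = mex{4,3,3,2,1} = 0
G(18) = mex{0,0,4,3,2} = 1
G(19) = mex{1,1,5,4,3} = 0
G(20) = mex{0,4,3,5,2} = 1
G(21) = mex{1,0,0,3,3} = 2
G(22) = mex{2,1,1,0,4} = 3
G(23) = mex{3,0,4,1,5} = 2
G(24) = mex{2,1,0,4,3} = 5
P-positions are exactly the n with G(n) = 0.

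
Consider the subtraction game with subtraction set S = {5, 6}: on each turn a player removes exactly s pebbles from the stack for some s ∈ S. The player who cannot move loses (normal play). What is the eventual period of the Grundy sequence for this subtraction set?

11

n :  0  1  2  3  4  5  6  7  8  9 10 11 12 13 14 15 16 17 18 19 20 21 22 23
G :  0  0  0  0  0  1  1  1  1  1  2  0  0  0  0  0  1  1  1  1  1  2  0  0
G(n+11) = G(n) holds for n = 0,…,5 (a full window of length max(S) = 6), so the sequence is purely periodic with period 11.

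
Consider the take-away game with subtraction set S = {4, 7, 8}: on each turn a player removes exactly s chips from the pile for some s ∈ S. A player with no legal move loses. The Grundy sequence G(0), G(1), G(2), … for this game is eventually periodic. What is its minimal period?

G(0) = 0
G(1) = mex{} = 0
G(2) = mex{} = 0
G(3) = mex{} = 0
G(4) = mex{0} = 1
G(5) = mex{0} = 1
G(6) = mex{0} = 1
G(7) = mex{0,0} = 1
G(8) = mex{1,0,0} = 2
G(9) = mex{1,0,0} = 2
G(10) = mex{1,0,0} = 2
G(11) = mex{1,1,0} = 2
G(12) = mex{2,1,1} = 0
G(13) = mex{2,1,1} = 0
G(14) = mex{2,1,1} = 0
G(15) = mex{2,2,1} = 0
G(16) = mex{0,2,2} = 1
G(17) = mex{0,2,2} = 1
G(18) = mex{0,2,2} = 1
G(19) = mex{0,0,2} = 1
G(20) = mex{1,0,0} = 2
G(21) = mex{1,0,0} = 2
G(22) = mex{1,0,0} = 2
G(23) = mex{1,1,0} = 2
G(24) = mex{2,1,1} = 0
G(25) = mex{2,1,1} = 0
G(n+12) = G(n) holds for n = 0,…,7 (a full window of length max(S) = 8), so the sequence is purely periodic with period 12.

12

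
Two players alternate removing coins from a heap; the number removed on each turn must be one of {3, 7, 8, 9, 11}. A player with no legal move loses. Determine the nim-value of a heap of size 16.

0

G(0) = 0
G(1) = mex{} = 0
G(2) = mex{} = 0
G(3) = mex{0} = 1
G(4) = mex{0} = 1
G(5) = mex{0} = 1
G(6) = mex{1} = 0
G(7) = mex{1,0} = 2
G(8) = mex{1,0,0} = 2
G(9) = mex{0,0,0,0} = 1
G(10) = mex{2,1,0,0} = 3
G(11) = mex{2,1,1,0,0} = 3
G(12) = mex{1,1,1,1,0} = 2
G(13) = mex{3,0,1,1,0} = 2
G(14) = mex{3,2,0,1,1} = 4
G(15) = mex{2,2,2,0,1} = 3
G(16) = mex{2,1,2,2,1} = 0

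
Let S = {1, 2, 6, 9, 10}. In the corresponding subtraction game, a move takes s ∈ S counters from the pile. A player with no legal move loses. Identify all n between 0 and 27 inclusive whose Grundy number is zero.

0, 3, 7, 11, 14, 18, 22, 25

G(0) = 0
G(1) = mex{0} = 1
G(2) = mex{1,0} = 2
G(3) = mex{2,1} = 0
G(4) = mex{0,2} = 1
G(5) = mex{1,0} = 2
G(6) = mex{2,1,0} = 3
G(7) = mex{3,2,1} = 0
G(8) = mex{0,3,2} = 1
G(9) = mex{1,0,0,0} = 2
G(10) = mex{2,1,1,1,0} = 3
G(11) = mex{3,2,2,2,1} = 0
G(12) = mex{0,3,3,0,2} = 1
G(13) = mex{1,0,0,1,0} = 2
G(14) = mex{2,1,1,2,1} = 0
G(15) = mex{0,2,2,3,2} = 1
G(16) = mex{1,0,3,0,3} = 2
G(17) = mex{2,1,0,1,0} = 3
G(18) = mex{3,2,1,2,1} = 0
G(19) = mex{0,3,2,3,2} = 1
G(20) = mex{1,0,0,0,3} = 2
G(21) = mex{2,1,1,1,0} = 3
G(22) = mex{3,2,2,2,1} = 0
G(23) = mex{0,3,3,0,2} = 1
G(24) = mex{1,0,0,1,0} = 2
G(25) = mex{2,1,1,2,1} = 0
G(26) = mex{0,2,2,3,2} = 1
G(27) = mex{1,0,3,0,3} = 2
P-positions are exactly the n with G(n) = 0.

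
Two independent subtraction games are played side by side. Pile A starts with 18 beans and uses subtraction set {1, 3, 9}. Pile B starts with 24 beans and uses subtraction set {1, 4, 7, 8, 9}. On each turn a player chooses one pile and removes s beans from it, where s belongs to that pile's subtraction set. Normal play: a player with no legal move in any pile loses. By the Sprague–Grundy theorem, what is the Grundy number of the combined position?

2

Pile A, S = {1, 3, 9}:
n :  0  1  2  3  4  5  6  7  8  9 10 11 12 13 14 15 16 17 18
G :  0  1  0  1  0  1  0  1  0  1  0  1  0  1  0  1  0  1  0
G_A(18) = 0.
Pile B, S = {1, 4, 7, 8, 9}:
G(0) = 0
G(1) = mex{0} = 1
G(2) = mex{1} = 0
G(3) = mex{0} = 1
G(4) = mex{1,0} = 2
G(5) = mex{2,1} = 0
G(6) = mex{0,0} = 1
G(7) = mex{1,1,0} = 2
G(8) = mex{2,2,1,0} = 3
G(9) = mex{3,0,0,1,0} = 2
G(10) = mex{2,1,1,0,1} = 3
G(11) = mex{3,2,2,1,0} = 4
G(12) = mex{4,3,0,2,1} = 5
G(13) = mex{5,2,1,0,2} = 3
G(14) = mex{3,3,2,1,0} = 4
G(15) = mex{4,4,3,2,1} = 0
G(16) = mex{0,5,2,3,2} = 1
G(17) = mex{1,3,3,2,3} = 0
G(18) = mex{0,4,4,3,2} = 1
G(19) = mex{1,0,5,4,3} = 2
G(20) = mex{2,1,3,5,4} = 0
G(21) = mex{0,0,4,3,5} = 1
G(22) = mex{1,1,0,4,3} = 2
G(23) = mex{2,2,1,0,4} = 3
G(24) = mex{3,0,0,1,0} = 2
G_B(24) = 2.
Combined Grundy value = 0 ⊕ 2 = 2.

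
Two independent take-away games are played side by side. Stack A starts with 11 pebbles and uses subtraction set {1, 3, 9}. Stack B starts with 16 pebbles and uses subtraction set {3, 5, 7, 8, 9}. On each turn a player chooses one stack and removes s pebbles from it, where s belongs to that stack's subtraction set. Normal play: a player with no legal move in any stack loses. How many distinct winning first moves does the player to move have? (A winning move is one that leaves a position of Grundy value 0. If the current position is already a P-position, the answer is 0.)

0

Stack A, S = {1, 3, 9}:
n :  0  1  2  3  4  5  6  7  8  9 10 11
G :  0  1  0  1  0  1  0  1  0  1  0  1
G_A(11) = 1.
Stack B, S = {3, 5, 7, 8, 9}:
n :  0  1  2  3  4  5  6  7  8  9 10 11 12 13 14 15 16
G :  0  0  0  1  1  1  2  2  2  3  3  3  0  0  0  1  1
G_B(16) = 1.
Combined Grundy value = 1 ⊕ 1 = 0.
A winning move leaves total XOR = 0, i.e. changes one component's Grundy value g to g ⊕ X where X is the current total.
Stack A: target g' = 1⊕0 = 1, but every legal move changes the Grundy value (mex property), so 0 moves.
Stack B: target g' = 1⊕0 = 1, but every legal move changes the Grundy value (mex property), so 0 moves.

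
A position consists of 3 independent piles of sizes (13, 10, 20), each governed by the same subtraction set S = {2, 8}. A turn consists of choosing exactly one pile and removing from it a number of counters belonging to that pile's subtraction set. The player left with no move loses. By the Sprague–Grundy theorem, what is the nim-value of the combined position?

All piles use S = {2, 8}:
G(0) = 0
G(1) = mex{} = 0
G(2) = mex{0} = 1
G(3) = mex{0} = 1
G(4) = mex{1} = 0
G(5) = mex{1} = 0
G(6) = mex{0} = 1
G(7) = mex{0} = 1
G(8) = mex{1,0} = 2
G(9) = mex{1,0} = 2
G(10) = mex{2,1} = 0
G(11) = mex{2,1} = 0
G(12) = mex{0,0} = 1
G(13) = mex{0,0} = 1
G(14) = mex{1,1} = 0
G(15) = mex{1,1} = 0
G(16) = mex{0,2} = 1
G(17) = mex{0,2} = 1
G(18) = mex{1,0} = 2
G(19) = mex{1,0} = 2
G(20) = mex{2,1} = 0
Pile A: G(13) = 1.
Pile B: G(10) = 0.
Pile C: G(20) = 0.
Combined Grundy value = 1 ⊕ 0 ⊕ 0 = 1.

1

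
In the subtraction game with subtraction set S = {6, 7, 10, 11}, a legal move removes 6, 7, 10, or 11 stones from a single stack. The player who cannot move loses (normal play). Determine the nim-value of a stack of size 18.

0

G(0) = 0
G(1) = mex{} = 0
G(2) = mex{} = 0
G(3) = mex{} = 0
G(4) = mex{} = 0
G(5) = mex{} = 0
G(6) = mex{0} = 1
G(7) = mex{0,0} = 1
G(8) = mex{0,0} = 1
G(9) = mex{0,0} = 1
G(10) = mex{0,0,0} = 1
G(11) = mex{0,0,0,0} = 1
G(12) = mex{1,0,0,0} = 2
G(13) = mex{1,1,0,0} = 2
G(14) = mex{1,1,0,0} = 2
G(15) = mex{1,1,0,0} = 2
G(16) = mex{1,1,1,0} = 2
G(17) = mex{1,1,1,1} = 0
G(18) = mex{2,1,1,1} = 0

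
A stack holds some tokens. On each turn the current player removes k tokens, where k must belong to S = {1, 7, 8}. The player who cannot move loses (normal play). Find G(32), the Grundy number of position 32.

0

n :  0  1  2  3  4  5  6  7  8  9 10 11 12 13 14 15 16 17 18 19 20 21 22 23 24 25 26 27 28 29 30 31 32
G :  0  1  0  1  0  1  0  1  2  3  2  3  2  3  2  0  1  0  1  0  1  0  1  2  3  2  3  2  3  2  0  1  0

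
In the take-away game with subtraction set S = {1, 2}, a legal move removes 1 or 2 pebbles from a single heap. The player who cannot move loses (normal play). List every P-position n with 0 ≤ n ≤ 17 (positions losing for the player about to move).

G(0) = 0
G(1) = mex{0} = 1
G(2) = mex{1,0} = 2
G(3) = mex{2,1} = 0
G(4) = mex{0,2} = 1
G(5) = mex{1,0} = 2
G(6) = mex{2,1} = 0
G(7) = mex{0,2} = 1
G(8) = mex{1,0} = 2
G(9) = mex{2,1} = 0
G(10) = mex{0,2} = 1
G(11) = mex{1,0} = 2
G(12) = mex{2,1} = 0
G(13) = mex{0,2} = 1
G(14) = mex{1,0} = 2
G(15) = mex{2,1} = 0
G(16) = mex{0,2} = 1
G(17) = mex{1,0} = 2
P-positions are exactly the n with G(n) = 0.

0, 3, 6, 9, 12, 15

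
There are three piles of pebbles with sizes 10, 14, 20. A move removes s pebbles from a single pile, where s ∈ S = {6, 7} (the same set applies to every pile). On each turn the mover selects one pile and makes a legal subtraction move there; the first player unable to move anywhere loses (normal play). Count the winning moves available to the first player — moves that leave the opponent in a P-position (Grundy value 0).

0

All piles use S = {6, 7}:
n :  0  1  2  3  4  5  6  7  8  9 10 11 12 13 14 15 16 17 18 19 20
G :  0  0  0  0  0  0  1  1  1  1  1  1  2  0  0  0  0  0  0  1  1
Pile A: G(10) = 1.
Pile B: G(14) = 0.
Pile C: G(20) = 1.
Combined Grundy value = 1 ⊕ 0 ⊕ 1 = 0.
A winning move leaves total XOR = 0, i.e. changes one component's Grundy value g to g ⊕ X where X is the current total.
Pile A: target g' = 1⊕0 = 1, but every legal move changes the Grundy value (mex property), so 0 moves.
Pile B: target g' = 0⊕0 = 0, but every legal move changes the Grundy value (mex property), so 0 moves.
Pile C: target g' = 1⊕0 = 1, but every legal move changes the Grundy value (mex property), so 0 moves.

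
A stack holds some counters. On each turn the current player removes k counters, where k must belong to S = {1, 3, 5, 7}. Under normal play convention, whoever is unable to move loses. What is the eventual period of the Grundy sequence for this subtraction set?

2

n :  0  1  2  3  4  5  6  7  8  9 10 11 12 13 14
G :  0  1  0  1  0  1  0  1  0  1  0  1  0  1  0
G(n+2) = G(n) holds for n = 0,…,6 (a full window of length max(S) = 7), so the sequence is purely periodic with period 2.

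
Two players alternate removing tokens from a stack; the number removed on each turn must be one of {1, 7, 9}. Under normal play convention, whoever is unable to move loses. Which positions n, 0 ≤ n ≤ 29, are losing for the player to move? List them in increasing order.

n :  0  1  2  3  4  5  6  7  8  9 10 11 12 13 14 15 16 17 18 19 20 21 22 23 24 25 26 27 28 29
G :  0  1  0  1  0  1  0  1  0  1  0  1  0  1  0  1  0  1  0  1  0  1  0  1  0  1  0  1  0  1
P-positions are exactly the n with G(n) = 0.

0, 2, 4, 6, 8, 10, 12, 14, 16, 18, 20, 22, 24, 26, 28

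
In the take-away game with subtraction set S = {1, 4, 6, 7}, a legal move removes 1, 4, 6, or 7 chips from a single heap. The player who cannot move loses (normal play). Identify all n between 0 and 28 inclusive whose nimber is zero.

n :  0  1  2  3  4  5  6  7  8  9 10 11 12 13 14 15 16 17 18 19 20 21 22 23 24 25 26 27 28
G :  0  1  0  1  2  0  1  2  3  2  0  1  2  0  1  0  1  2  0  1  2  3  2  0  1  2  0  1  0
P-positions are exactly the n with G(n) = 0.

0, 2, 5, 10, 13, 15, 18, 23, 26, 28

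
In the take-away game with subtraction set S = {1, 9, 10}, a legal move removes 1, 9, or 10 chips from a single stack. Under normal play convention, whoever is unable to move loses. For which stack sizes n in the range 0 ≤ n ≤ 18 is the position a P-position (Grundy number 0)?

n :  0  1  2  3  4  5  6  7  8  9 10 11 12 13 14 15 16 17 18
G :  0  1  0  1  0  1  0  1  0  1  2  3  2  3  2  3  2  3  2
P-positions are exactly the n with G(n) = 0.

0, 2, 4, 6, 8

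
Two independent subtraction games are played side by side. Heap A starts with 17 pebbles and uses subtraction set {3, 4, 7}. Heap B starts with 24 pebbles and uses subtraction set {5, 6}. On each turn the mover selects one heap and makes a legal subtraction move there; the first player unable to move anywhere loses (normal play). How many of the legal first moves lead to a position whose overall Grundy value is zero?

Heap A, S = {3, 4, 7}:
G(0) = 0
G(1) = mex{} = 0
G(2) = mex{} = 0
G(3) = mex{0} = 1
G(4) = mex{0,0} = 1
G(5) = mex{0,0} = 1
G(6) = mex{1,0} = 2
G(7) = mex{1,1,0} = 2
G(8) = mex{1,1,0} = 2
G(9) = mex{2,1,0} = 3
G(10) = mex{2,2,1} = 0
G(11) = mex{2,2,1} = 0
G(12) = mex{3,2,1} = 0
G(13) = mex{0,3,2} = 1
G(14) = mex{0,0,2} = 1
G(15) = mex{0,0,2} = 1
G(16) = mex{1,0,3} = 2
G(17) = mex{1,1,0} = 2
G_A(17) = 2.
Heap B, S = {5, 6}:
n :  0  1  2  3  4  5  6  7  8  9 10 11 12 13 14 15 16 17 18 19 20 21 22 23 24
G :  0  0  0  0  0  1  1  1  1  1  2  0  0  0  0  0  1  1  1  1  1  2  0  0  0
G_B(24) = 0.
Combined Grundy value = 2 ⊕ 0 = 2.
A winning move leaves total XOR = 0, i.e. changes one component's Grundy value g to g ⊕ X where X is the current total.
Heap A: need g' = 2⊕2 = 0. Options: 17−3→G=1, 17−4→G=1, 17−7→G=0. Hits: 1.
Heap B: need g' = 0⊕2 = 2. Options: 24−5→G=1, 24−6→G=1. Hits: 0.

1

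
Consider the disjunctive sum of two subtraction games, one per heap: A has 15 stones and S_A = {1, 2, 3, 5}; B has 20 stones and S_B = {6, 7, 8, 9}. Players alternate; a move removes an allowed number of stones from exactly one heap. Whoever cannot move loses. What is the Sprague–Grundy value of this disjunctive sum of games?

3

Heap A, S = {1, 2, 3, 5}:
G(0) = 0
G(1) = mex{0} = 1
G(2) = mex{1,0} = 2
G(3) = mex{2,1,0} = 3
G(4) = mex{3,2,1} = 0
G(5) = mex{0,3,2,0} = 1
G(6) = mex{1,0,3,1} = 2
G(7) = mex{2,1,0,2} = 3
G(8) = mex{3,2,1,3} = 0
G(9) = mex{0,3,2,0} = 1
G(10) = mex{1,0,3,1} = 2
G(11) = mex{2,1,0,2} = 3
G(12) = mex{3,2,1,3} = 0
G(13) = mex{0,3,2,0} = 1
G(14) = mex{1,0,3,1} = 2
G(15) = mex{2,1,0,2} = 3
G_A(15) = 3.
Heap B, S = {6, 7, 8, 9}:
n :  0  1  2  3  4  5  6  7  8  9 10 11 12 13 14 15 16 17 18 19 20
G :  0  0  0  0  0  0  1  1  1  1  1  1  2  2  2  0  0  0  0  0  0
G_B(20) = 0.
Combined Grundy value = 3 ⊕ 0 = 3.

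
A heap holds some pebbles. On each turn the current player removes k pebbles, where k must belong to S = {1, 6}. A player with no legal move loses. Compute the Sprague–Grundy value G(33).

n :  0  1  2  3  4  5  6  7  8  9 10 11 12 13 14 15 16 17 18 19 20 21 22 23 24 25 26 27 28 29 30 31 32 33
G :  0  1  0  1  0  1  2  0  1  0  1  0  1  2  0  1  0  1  0  1  2  0  1  0  1  0  1  2  0  1  0  1  0  1

1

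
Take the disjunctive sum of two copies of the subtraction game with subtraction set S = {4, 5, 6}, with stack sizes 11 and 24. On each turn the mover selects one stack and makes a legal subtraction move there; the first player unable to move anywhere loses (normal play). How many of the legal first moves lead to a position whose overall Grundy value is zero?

All stacks use S = {4, 5, 6}:
G(0) = 0
G(1) = mex{} = 0
G(2) = mex{} = 0
G(3) = mex{} = 0
G(4) = mex{0} = 1
G(5) = mex{0,0} = 1
G(6) = mex{0,0,0} = 1
G(7) = mex{0,0,0} = 1
G(8) = mex{1,0,0} = 2
G(9) = mex{1,1,0} = 2
G(10) = mex{1,1,1} = 0
G(11) = mex{1,1,1} = 0
G(12) = mex{2,1,1} = 0
G(13) = mex{2,2,1} = 0
G(14) = mex{0,2,2} = 1
G(15) = mex{0,0,2} = 1
G(16) = mex{0,0,0} = 1
G(17) = mex{0,0,0} = 1
G(18) = mex{1,0,0} = 2
G(19) = mex{1,1,0} = 2
G(20) = mex{1,1,1} = 0
G(21) = mex{1,1,1} = 0
G(22) = mex{2,1,1} = 0
G(23) = mex{2,2,1} = 0
G(24) = mex{0,2,2} = 1
Stack A: G(11) = 0.
Stack B: G(24) = 1.
Combined Grundy value = 0 ⊕ 1 = 1.
A winning move leaves total XOR = 0, i.e. changes one component's Grundy value g to g ⊕ X where X is the current total.
Stack A: need g' = 0⊕1 = 1. Options: 11−4→G=1, 11−5→G=1, 11−6→G=1. Hits: 3.
Stack B: need g' = 1⊕1 = 0. Options: 24−4→G=0, 24−5→G=2, 24−6→G=2. Hits: 1.

4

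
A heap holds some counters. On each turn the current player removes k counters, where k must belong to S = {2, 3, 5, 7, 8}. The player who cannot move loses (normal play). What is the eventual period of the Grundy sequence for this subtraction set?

10

G(0) = 0
G(1) = mex{} = 0
G(2) = mex{0} = 1
G(3) = mex{0,0} = 1
G(4) = mex{1,0} = 2
G(5) = mex{1,1,0} = 2
G(6) = mex{2,1,0} = 3
G(7) = mex{2,2,1,0} = 3
G(8) = mex{3,2,1,0,0} = 4
G(9) = mex{3,3,2,1,0} = 4
G(10) = mex{4,3,2,1,1} = 0
G(11) = mex{4,4,3,2,1} = 0
G(12) = mex{0,4,3,2,2} = 1
G(13) = mex{0,0,4,3,2} = 1
G(14) = mex{1,0,4,3,3} = 2
G(15) = mex{1,1,0,4,3} = 2
G(16) = mex{2,1,0,4,4} = 3
G(17) = mex{2,2,1,0,4} = 3
G(18) = mex{3,2,1,0,0} = 4
G(19) = mex{3,3,2,1,0} = 4
G(20) = mex{4,3,2,1,1} = 0
G(21) = mex{4,4,3,2,1} = 0
G(n+10) = G(n) holds for n = 0,…,7 (a full window of length max(S) = 8), so the sequence is purely periodic with period 10.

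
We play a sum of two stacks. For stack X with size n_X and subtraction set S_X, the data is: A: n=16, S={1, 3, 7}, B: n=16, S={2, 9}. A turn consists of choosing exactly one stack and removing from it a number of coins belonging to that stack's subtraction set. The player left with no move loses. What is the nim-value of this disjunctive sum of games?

0

Stack A, S = {1, 3, 7}:
n :  0  1  2  3  4  5  6  7  8  9 10 11 12 13 14 15 16
G :  0  1  0  1  0  1  0  1  0  1  0  1  0  1  0  1  0
G_A(16) = 0.
Stack B, S = {2, 9}:
n :  0  1  2  3  4  5  6  7  8  9 10 11 12 13 14 15 16
G :  0  0  1  1  0  0  1  1  0  2  1  0  0  1  1  0  0
G_B(16) = 0.
Combined Grundy value = 0 ⊕ 0 = 0.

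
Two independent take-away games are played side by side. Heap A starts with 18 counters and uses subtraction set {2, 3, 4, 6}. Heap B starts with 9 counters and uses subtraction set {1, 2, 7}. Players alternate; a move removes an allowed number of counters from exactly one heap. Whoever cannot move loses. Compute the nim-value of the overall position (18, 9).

1

Heap A, S = {2, 3, 4, 6}:
G(0) = 0
G(1) = mex{} = 0
G(2) = mex{0} = 1
G(3) = mex{0,0} = 1
G(4) = mex{1,0,0} = 2
G(5) = mex{1,1,0} = 2
G(6) = mex{2,1,1,0} = 3
G(7) = mex{2,2,1,0} = 3
G(8) = mex{3,2,2,1} = 0
G(9) = mex{3,3,2,1} = 0
G(10) = mex{0,3,3,2} = 1
G(11) = mex{0,0,3,2} = 1
G(12) = mex{1,0,0,3} = 2
G(13) = mex{1,1,0,3} = 2
G(14) = mex{2,1,1,0} = 3
G(15) = mex{2,2,1,0} = 3
G(16) = mex{3,2,2,1} = 0
G(17) = mex{3,3,2,1} = 0
G(18) = mex{0,3,3,2} = 1
G_A(18) = 1.
Heap B, S = {1, 2, 7}:
G(0) = 0
G(1) = mex{0} = 1
G(2) = mex{1,0} = 2
G(3) = mex{2,1} = 0
G(4) = mex{0,2} = 1
G(5) = mex{1,0} = 2
G(6) = mex{2,1} = 0
G(7) = mex{0,2,0} = 1
G(8) = mex{1,0,1} = 2
G(9) = mex{2,1,2} = 0
G_B(9) = 0.
Combined Grundy value = 1 ⊕ 0 = 1.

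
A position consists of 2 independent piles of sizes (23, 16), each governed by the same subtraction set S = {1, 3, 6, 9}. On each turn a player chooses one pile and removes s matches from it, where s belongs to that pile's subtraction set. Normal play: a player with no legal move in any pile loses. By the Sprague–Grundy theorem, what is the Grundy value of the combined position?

3

All piles use S = {1, 3, 6, 9}:
n :  0  1  2  3  4  5  6  7  8  9 10 11 12 13 14 15 16 17 18 19 20 21 22 23
G :  0  1  0  1  0  1  2  3  2  3  2  3  0  1  0  1  0  1  2  3  2  3  2  3
Pile A: G(23) = 3.
Pile B: G(16) = 0.
Combined Grundy value = 3 ⊕ 0 = 3.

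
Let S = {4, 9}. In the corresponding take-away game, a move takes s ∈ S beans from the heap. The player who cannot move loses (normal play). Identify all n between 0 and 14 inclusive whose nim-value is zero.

G(0) = 0
G(1) = mex{} = 0
G(2) = mex{} = 0
G(3) = mex{} = 0
G(4) = mex{0} = 1
G(5) = mex{0} = 1
G(6) = mex{0} = 1
G(7) = mex{0} = 1
G(8) = mex{1} = 0
G(9) = mex{1,0} = 2
G(10) = mex{1,0} = 2
G(11) = mex{1,0} = 2
G(12) = mex{0,0} = 1
G(13) = mex{2,1} = 0
G(14) = mex{2,1} = 0
P-positions are exactly the n with G(n) = 0.

0, 1, 2, 3, 8, 13, 14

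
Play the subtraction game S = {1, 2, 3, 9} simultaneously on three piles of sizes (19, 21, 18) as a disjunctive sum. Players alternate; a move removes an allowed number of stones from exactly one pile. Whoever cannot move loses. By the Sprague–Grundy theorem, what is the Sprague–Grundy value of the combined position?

All piles use S = {1, 2, 3, 9}:
G(0) = 0
G(1) = mex{0} = 1
G(2) = mex{1,0} = 2
G(3) = mex{2,1,0} = 3
G(4) = mex{3,2,1} = 0
G(5) = mex{0,3,2} = 1
G(6) = mex{1,0,3} = 2
G(7) = mex{2,1,0} = 3
G(8) = mex{3,2,1} = 0
G(9) = mex{0,3,2,0} = 1
G(10) = mex{1,0,3,1} = 2
G(11) = mex{2,1,0,2} = 3
G(12) = mex{3,2,1,3} = 0
G(13) = mex{0,3,2,0} = 1
G(14) = mex{1,0,3,1} = 2
G(15) = mex{2,1,0,2} = 3
G(16) = mex{3,2,1,3} = 0
G(17) = mex{0,3,2,0} = 1
G(18) = mex{1,0,3,1} = 2
G(19) = mex{2,1,0,2} = 3
G(20) = mex{3,2,1,3} = 0
G(21) = mex{0,3,2,0} = 1
Pile A: G(19) = 3.
Pile B: G(21) = 1.
Pile C: G(18) = 2.
Combined Grundy value = 3 ⊕ 1 ⊕ 2 = 0.

0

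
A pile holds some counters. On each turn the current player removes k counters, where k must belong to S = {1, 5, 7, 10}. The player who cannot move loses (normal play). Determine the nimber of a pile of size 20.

1

G(0) = 0
G(1) = mex{0} = 1
G(2) = mex{1} = 0
G(3) = mex{0} = 1
G(4) = mex{1} = 0
G(5) = mex{0,0} = 1
G(6) = mex{1,1} = 0
G(7) = mex{0,0,0} = 1
G(8) = mex{1,1,1} = 0
G(9) = mex{0,0,0} = 1
G(10) = mex{1,1,1,0} = 2
G(11) = mex{2,0,0,1} = 3
G(12) = mex{3,1,1,0} = 2
G(13) = mex{2,0,0,1} = 3
G(14) = mex{3,1,1,0} = 2
G(15) = mex{2,2,0,1} = 3
G(16) = mex{3,3,1,0} = 2
G(17) = mex{2,2,2,1} = 0
G(18) = mex{0,3,3,0} = 1
G(19) = mex{1,2,2,1} = 0
G(20) = mex{0,3,3,2} = 1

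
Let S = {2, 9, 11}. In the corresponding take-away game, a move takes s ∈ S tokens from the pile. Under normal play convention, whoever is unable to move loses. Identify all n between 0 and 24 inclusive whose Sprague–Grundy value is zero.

0, 1, 4, 5, 8, 18, 21, 22

G(0) = 0
G(1) = mex{} = 0
G(2) = mex{0} = 1
G(3) = mex{0} = 1
G(4) = mex{1} = 0
G(5) = mex{1} = 0
G(6) = mex{0} = 1
G(7) = mex{0} = 1
G(8) = mex{1} = 0
G(9) = mex{1,0} = 2
G(10) = mex{0,0} = 1
G(11) = mex{2,1,0} = 3
G(12) = mex{1,1,0} = 2
G(13) = mex{3,0,1} = 2
G(14) = mex{2,0,1} = 3
G(15) = mex{2,1,0} = 3
G(16) = mex{3,1,0} = 2
G(17) = mex{3,0,1} = 2
G(18) = mex{2,2,1} = 0
G(19) = mex{2,1,0} = 3
G(20) = mex{0,3,2} = 1
G(21) = mex{3,2,1} = 0
G(22) = mex{1,2,3} = 0
G(23) = mex{0,3,2} = 1
G(24) = mex{0,3,2} = 1
P-positions are exactly the n with G(n) = 0.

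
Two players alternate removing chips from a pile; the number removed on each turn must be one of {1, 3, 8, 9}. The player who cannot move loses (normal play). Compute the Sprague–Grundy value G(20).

0

n :  0  1  2  3  4  5  6  7  8  9 10 11 12 13 14 15 16 17 18 19 20
G :  0  1  0  1  0  1  0  1  2  3  2  3  2  3  2  3  0  1  0  1  0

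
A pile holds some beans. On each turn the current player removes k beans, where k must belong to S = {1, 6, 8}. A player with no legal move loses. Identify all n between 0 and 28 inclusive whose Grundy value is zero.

n :  0  1  2  3  4  5  6  7  8  9 10 11 12 13 14 15 16 17 18 19 20 21 22 23 24 25 26 27 28
G :  0  1  0  1  0  1  2  0  1  0  1  0  1  2  0  1  0  1  0  1  2  0  1  0  1  0  1  2  0
P-positions are exactly the n with G(n) = 0.

0, 2, 4, 7, 9, 11, 14, 16, 18, 21, 23, 25, 28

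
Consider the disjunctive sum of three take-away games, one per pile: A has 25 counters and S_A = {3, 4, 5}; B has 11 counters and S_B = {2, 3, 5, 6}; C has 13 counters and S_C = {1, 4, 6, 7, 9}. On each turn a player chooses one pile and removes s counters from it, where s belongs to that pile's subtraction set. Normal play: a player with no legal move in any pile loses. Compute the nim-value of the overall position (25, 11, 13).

Pile A, S = {3, 4, 5}:
n :  0  1  2  3  4  5  6  7  8  9 10 11 12 13 14 15 16 17 18 19 20 21 22 23 24 25
G :  0  0  0  1  1  1  2  2  0  0  0  1  1  1  2  2  0  0  0  1  1  1  2  2  0  0
G_A(25) = 0.
Pile B, S = {2, 3, 5, 6}:
G(0) = 0
G(1) = mex{} = 0
G(2) = mex{0} = 1
G(3) = mex{0,0} = 1
G(4) = mex{1,0} = 2
G(5) = mex{1,1,0} = 2
G(6) = mex{2,1,0,0} = 3
G(7) = mex{2,2,1,0} = 3
G(8) = mex{3,2,1,1} = 0
G(9) = mex{3,3,2,1} = 0
G(10) = mex{0,3,2,2} = 1
G(11) = mex{0,0,3,2} = 1
G_B(11) = 1.
Pile C, S = {1, 4, 6, 7, 9}:
n :  0  1  2  3  4  5  6  7  8  9 10 11 12 13
G :  0  1  0  1  2  0  1  2  3  2  0  1  2  0
G_C(13) = 0.
Combined Grundy value = 0 ⊕ 1 ⊕ 0 = 1.

1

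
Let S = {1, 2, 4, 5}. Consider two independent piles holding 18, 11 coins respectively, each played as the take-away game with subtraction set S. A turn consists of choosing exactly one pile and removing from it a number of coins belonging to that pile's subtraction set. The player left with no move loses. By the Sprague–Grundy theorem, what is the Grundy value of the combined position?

2

All piles use S = {1, 2, 4, 5}:
n :  0  1  2  3  4  5  6  7  8  9 10 11 12 13 14 15 16 17 18
G :  0  1  2  0  1  2  0  1  2  0  1  2  0  1  2  0  1  2  0
Pile A: G(18) = 0.
Pile B: G(11) = 2.
Combined Grundy value = 0 ⊕ 2 = 2.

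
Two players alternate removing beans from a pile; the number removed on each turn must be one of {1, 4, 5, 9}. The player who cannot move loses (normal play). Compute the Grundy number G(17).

1

G(0) = 0
G(1) = mex{0} = 1
G(2) = mex{1} = 0
G(3) = mex{0} = 1
G(4) = mex{1,0} = 2
G(5) = mex{2,1,0} = 3
G(6) = mex{3,0,1} = 2
G(7) = mex{2,1,0} = 3
G(8) = mex{3,2,1} = 0
G(9) = mex{0,3,2,0} = 1
G(10) = mex{1,2,3,1} = 0
G(11) = mex{0,3,2,0} = 1
G(12) = mex{1,0,3,1} = 2
G(13) = mex{2,1,0,2} = 3
G(14) = mex{3,0,1,3} = 2
G(15) = mex{2,1,0,2} = 3
G(16) = mex{3,2,1,3} = 0
G(17) = mex{0,3,2,0} = 1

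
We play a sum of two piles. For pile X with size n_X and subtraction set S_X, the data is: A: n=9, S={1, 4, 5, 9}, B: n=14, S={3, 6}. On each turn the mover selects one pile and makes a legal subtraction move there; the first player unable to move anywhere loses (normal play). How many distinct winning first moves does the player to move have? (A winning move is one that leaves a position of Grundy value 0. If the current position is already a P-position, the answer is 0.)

0

Pile A, S = {1, 4, 5, 9}:
G(0) = 0
G(1) = mex{0} = 1
G(2) = mex{1} = 0
G(3) = mex{0} = 1
G(4) = mex{1,0} = 2
G(5) = mex{2,1,0} = 3
G(6) = mex{3,0,1} = 2
G(7) = mex{2,1,0} = 3
G(8) = mex{3,2,1} = 0
G(9) = mex{0,3,2,0} = 1
G_A(9) = 1.
Pile B, S = {3, 6}:
n :  0  1  2  3  4  5  6  7  8  9 10 11 12 13 14
G :  0  0  0  1  1  1  2  2  2  0  0  0  1  1  1
G_B(14) = 1.
Combined Grundy value = 1 ⊕ 1 = 0.
A winning move leaves total XOR = 0, i.e. changes one component's Grundy value g to g ⊕ X where X is the current total.
Pile A: target g' = 1⊕0 = 1, but every legal move changes the Grundy value (mex property), so 0 moves.
Pile B: target g' = 1⊕0 = 1, but every legal move changes the Grundy value (mex property), so 0 moves.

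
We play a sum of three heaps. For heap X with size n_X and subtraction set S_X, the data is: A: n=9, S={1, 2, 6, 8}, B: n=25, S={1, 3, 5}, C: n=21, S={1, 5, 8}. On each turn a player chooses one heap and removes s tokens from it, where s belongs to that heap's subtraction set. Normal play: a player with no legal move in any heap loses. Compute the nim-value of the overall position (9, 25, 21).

1

Heap A, S = {1, 2, 6, 8}:
G(0) = 0
G(1) = mex{0} = 1
G(2) = mex{1,0} = 2
G(3) = mex{2,1} = 0
G(4) = mex{0,2} = 1
G(5) = mex{1,0} = 2
G(6) = mex{2,1,0} = 3
G(7) = mex{3,2,1} = 0
G(8) = mex{0,3,2,0} = 1
G(9) = mex{1,0,0,1} = 2
G_A(9) = 2.
Heap B, S = {1, 3, 5}:
G(0) = 0
G(1) = mex{0} = 1
G(2) = mex{1} = 0
G(3) = mex{0,0} = 1
G(4) = mex{1,1} = 0
G(5) = mex{0,0,0} = 1
G(6) = mex{1,1,1} = 0
G(7) = mex{0,0,0} = 1
G(8) = mex{1,1,1} = 0
G(9) = mex{0,0,0} = 1
G(10) = mex{1,1,1} = 0
G(11) = mex{0,0,0} = 1
G(12) = mex{1,1,1} = 0
G(13) = mex{0,0,0} = 1
G(14) = mex{1,1,1} = 0
G(15) = mex{0,0,0} = 1
G(16) = mex{1,1,1} = 0
G(17) = mex{0,0,0} = 1
G(18) = mex{1,1,1} = 0
G(19) = mex{0,0,0} = 1
G(20) = mex{1,1,1} = 0
G(21) = mex{0,0,0} = 1
G(22) = mex{1,1,1} = 0
G(23) = mex{0,0,0} = 1
G(24) = mex{1,1,1} = 0
G(25) = mex{0,0,0} = 1
G_B(25) = 1.
Heap C, S = {1, 5, 8}:
G(0) = 0
G(1) = mex{0} = 1
G(2) = mex{1} = 0
G(3) = mex{0} = 1
G(4) = mex{1} = 0
G(5) = mex{0,0} = 1
G(6) = mex{1,1} = 0
G(7) = mex{0,0} = 1
G(8) = mex{1,1,0} = 2
G(9) = mex{2,0,1} = 3
G(10) = mex{3,1,0} = 2
G(11) = mex{2,0,1} = 3
G(12) = mex{3,1,0} = 2
G(13) = mex{2,2,1} = 0
G(14) = mex{0,3,0} = 1
G(15) = mex{1,2,1} = 0
G(16) = mex{0,3,2} = 1
G(17) = mex{1,2,3} = 0
G(18) = mex{0,0,2} = 1
G(19) = mex{1,1,3} = 0
G(20) = mex{0,0,2} = 1
G(21) = mex{1,1,0} = 2
G_C(21) = 2.
Combined Grundy value = 2 ⊕ 1 ⊕ 2 = 1.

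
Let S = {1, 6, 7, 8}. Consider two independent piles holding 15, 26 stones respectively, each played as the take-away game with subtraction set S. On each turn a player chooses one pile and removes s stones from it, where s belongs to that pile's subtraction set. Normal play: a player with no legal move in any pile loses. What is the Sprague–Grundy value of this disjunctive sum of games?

All piles use S = {1, 6, 7, 8}:
n :  0  1  2  3  4  5  6  7  8  9 10 11 12 13 14 15 16 17 18 19 20 21 22 23 24 25 26
G :  0  1  0  1  0  1  2  3  2  3  2  3  4  0  1  0  1  0  1  2  3  2  3  2  3  4  0
Pile A: G(15) = 0.
Pile B: G(26) = 0.
Combined Grundy value = 0 ⊕ 0 = 0.

0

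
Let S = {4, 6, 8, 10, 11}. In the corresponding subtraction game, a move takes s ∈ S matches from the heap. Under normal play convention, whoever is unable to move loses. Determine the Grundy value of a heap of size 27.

G(0) = 0
G(1) = mex{} = 0
G(2) = mex{} = 0
G(3) = mex{} = 0
G(4) = mex{0} = 1
G(5) = mex{0} = 1
G(6) = mex{0,0} = 1
G(7) = mex{0,0} = 1
G(8) = mex{1,0,0} = 2
G(9) = mex{1,0,0} = 2
G(10) = mex{1,1,0,0} = 2
G(11) = mex{1,1,0,0,0} = 2
G(12) = mex{2,1,1,0,0} = 3
G(13) = mex{2,1,1,0,0} = 3
G(14) = mex{2,2,1,1,0} = 3
G(15) = mex{2,2,1,1,1} = 0
G(16) = mex{3,2,2,1,1} = 0
G(17) = mex{3,2,2,1,1} = 0
G(18) = mex{3,3,2,2,1} = 0
G(19) = mex{0,3,2,2,2} = 1
G(20) = mex{0,3,3,2,2} = 1
G(21) = mex{0,0,3,2,2} = 1
G(22) = mex{0,0,3,3,2} = 1
G(23) = mex{1,0,0,3,3} = 2
G(24) = mex{1,0,0,3,3} = 2
G(25) = mex{1,1,0,0,3} = 2
G(26) = mex{1,1,0,0,0} = 2
G(27) = mex{2,1,1,0,0} = 3

3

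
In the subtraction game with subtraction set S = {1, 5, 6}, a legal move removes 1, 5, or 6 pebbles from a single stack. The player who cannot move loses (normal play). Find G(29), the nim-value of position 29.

G(0) = 0
G(1) = mex{0} = 1
G(2) = mex{1} = 0
G(3) = mex{0} = 1
G(4) = mex{1} = 0
G(5) = mex{0,0} = 1
G(6) = mex{1,1,0} = 2
G(7) = mex{2,0,1} = 3
G(8) = mex{3,1,0} = 2
G(9) = mex{2,0,1} = 3
G(10) = mex{3,1,0} = 2
G(11) = mex{2,2,1} = 0
G(12) = mex{0,3,2} = 1
G(13) = mex{1,2,3} = 0
G(14) = mex{0,3,2} = 1
G(15) = mex{1,2,3} = 0
G(16) = mex{0,0,2} = 1
G(17) = mex{1,1,0} = 2
G(18) = mex{2,0,1} = 3
G(19) = mex{3,1,0} = 2
G(20) = mex{2,0,1} = 3
G(21) = mex{3,1,0} = 2
G(22) = mex{2,2,1} = 0
G(23) = mex{0,3,2} = 1
G(24) = mex{1,2,3} = 0
G(25) = mex{0,3,2} = 1
G(26) = mex{1,2,3} = 0
G(27) = mex{0,0,2} = 1
G(28) = mex{1,1,0} = 2
G(29) = mex{2,0,1} = 3

3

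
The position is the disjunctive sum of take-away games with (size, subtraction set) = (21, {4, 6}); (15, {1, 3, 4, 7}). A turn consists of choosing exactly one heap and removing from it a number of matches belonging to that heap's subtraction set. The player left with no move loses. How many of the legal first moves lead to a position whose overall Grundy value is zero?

Heap A, S = {4, 6}:
n :  0  1  2  3  4  5  6  7  8  9 10 11 12 13 14 15 16 17 18 19 20 21
G :  0  0  0  0  1  1  1  1  2  2  0  0  0  0  1  1  1  1  2  2  0  0
G_A(21) = 0.
Heap B, S = {1, 3, 4, 7}:
G(0) = 0
G(1) = mex{0} = 1
G(2) = mex{1} = 0
G(3) = mex{0,0} = 1
G(4) = mex{1,1,0} = 2
G(5) = mex{2,0,1} = 3
G(6) = mex{3,1,0} = 2
G(7) = mex{2,2,1,0} = 3
G(8) = mex{3,3,2,1} = 0
G(9) = mex{0,2,3,0} = 1
G(10) = mex{1,3,2,1} = 0
G(11) = mex{0,0,3,2} = 1
G(12) = mex{1,1,0,3} = 2
G(13) = mex{2,0,1,2} = 3
G(14) = mex{3,1,0,3} = 2
G(15) = mex{2,2,1,0} = 3
G_B(15) = 3.
Combined Grundy value = 0 ⊕ 3 = 3.
A winning move leaves total XOR = 0, i.e. changes one component's Grundy value g to g ⊕ X where X is the current total.
Heap A: need g' = 0⊕3 = 3. Options: 21−4→G=1, 21−6→G=1. Hits: 0.
Heap B: need g' = 3⊕3 = 0. Options: 15−1→G=2, 15−3→G=2, 15−4→G=1, 15−7→G=0. Hits: 1.

1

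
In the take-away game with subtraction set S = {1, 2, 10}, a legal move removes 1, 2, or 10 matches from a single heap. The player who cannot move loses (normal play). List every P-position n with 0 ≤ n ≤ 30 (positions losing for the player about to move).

0, 3, 6, 9, 12, 15, 18, 21, 24, 27, 30

n :  0  1  2  3  4  5  6  7  8  9 10 11 12 13 14 15 16 17 18 19 20 21 22 23 24 25 26 27 28 29 30
G :  0  1  2  0  1  2  0  1  2  0  1  2  0  1  2  0  1  2  0  1  2  0  1  2  0  1  2  0  1  2  0
P-positions are exactly the n with G(n) = 0.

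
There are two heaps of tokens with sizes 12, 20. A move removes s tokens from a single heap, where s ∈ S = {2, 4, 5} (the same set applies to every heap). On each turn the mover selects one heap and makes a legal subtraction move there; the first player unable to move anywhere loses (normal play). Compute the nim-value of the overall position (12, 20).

All heaps use S = {2, 4, 5}:
n :  0  1  2  3  4  5  6  7  8  9 10 11 12 13 14 15 16 17 18 19 20
G :  0  0  1  1  2  2  3  0  0  1  1  2  2  3  0  0  1  1  2  2  3
Heap A: G(12) = 2.
Heap B: G(20) = 3.
Combined Grundy value = 2 ⊕ 3 = 1.

1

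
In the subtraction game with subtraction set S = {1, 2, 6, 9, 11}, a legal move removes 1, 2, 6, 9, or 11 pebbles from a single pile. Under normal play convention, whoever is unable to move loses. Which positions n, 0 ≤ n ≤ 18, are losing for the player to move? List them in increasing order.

G(0) = 0
G(1) = mex{0} = 1
G(2) = mex{1,0} = 2
G(3) = mex{2,1} = 0
G(4) = mex{0,2} = 1
G(5) = mex{1,0} = 2
G(6) = mex{2,1,0} = 3
G(7) = mex{3,2,1} = 0
G(8) = mex{0,3,2} = 1
G(9) = mex{1,0,0,0} = 2
G(10) = mex{2,1,1,1} = 0
G(11) = mex{0,2,2,2,0} = 1
G(12) = mex{1,0,3,0,1} = 2
G(13) = mex{2,1,0,1,2} = 3
G(14) = mex{3,2,1,2,0} = 4
G(15) = mex{4,3,2,3,1} = 0
G(16) = mex{0,4,0,0,2} = 1
G(17) = mex{1,0,1,1,3} = 2
G(18) = mex{2,1,2,2,0} = 3
P-positions are exactly the n with G(n) = 0.

0, 3, 7, 10, 15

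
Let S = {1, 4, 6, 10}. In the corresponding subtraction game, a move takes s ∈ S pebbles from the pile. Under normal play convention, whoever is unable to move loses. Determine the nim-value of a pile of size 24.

G(0) = 0
G(1) = mex{0} = 1
G(2) = mex{1} = 0
G(3) = mex{0} = 1
G(4) = mex{1,0} = 2
G(5) = mex{2,1} = 0
G(6) = mex{0,0,0} = 1
G(7) = mex{1,1,1} = 0
G(8) = mex{0,2,0} = 1
G(9) = mex{1,0,1} = 2
G(10) = mex{2,1,2,0} = 3
G(11) = mex{3,0,0,1} = 2
G(12) = mex{2,1,1,0} = 3
G(13) = mex{3,2,0,1} = 4
G(14) = mex{4,3,1,2} = 0
G(15) = mex{0,2,2,0} = 1
G(16) = mex{1,3,3,1} = 0
G(17) = mex{0,4,2,0} = 1
G(18) = mex{1,0,3,1} = 2
G(19) = mex{2,1,4,2} = 0
G(20) = mex{0,0,0,3} = 1
G(21) = mex{1,1,1,2} = 0
G(22) = mex{0,2,0,3} = 1
G(23) = mex{1,0,1,4} = 2
G(24) = mex{2,1,2,0} = 3

3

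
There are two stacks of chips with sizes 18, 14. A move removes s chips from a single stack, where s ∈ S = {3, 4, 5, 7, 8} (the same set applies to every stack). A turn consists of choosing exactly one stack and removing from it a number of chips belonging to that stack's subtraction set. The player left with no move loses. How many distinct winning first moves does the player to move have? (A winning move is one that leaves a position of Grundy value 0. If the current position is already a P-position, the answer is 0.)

All stacks use S = {3, 4, 5, 7, 8}:
n :  0  1  2  3  4  5  6  7  8  9 10 11 12 13 14 15 16 17 18
G :  0  0  0  1  1  1  2  2  2  3  3  0  0  0  1  1  1  2  2
Stack A: G(18) = 2.
Stack B: G(14) = 1.
Combined Grundy value = 2 ⊕ 1 = 3.
A winning move leaves total XOR = 0, i.e. changes one component's Grundy value g to g ⊕ X where X is the current total.
Stack A: need g' = 2⊕3 = 1. Options: 18−3→G=1, 18−4→G=1, 18−5→G=0, 18−7→G=0, 18−8→G=3. Hits: 2.
Stack B: need g' = 1⊕3 = 2. Options: 14−3→G=0, 14−4→G=3, 14−5→G=3, 14−7→G=2, 14−8→G=2. Hits: 2.

4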